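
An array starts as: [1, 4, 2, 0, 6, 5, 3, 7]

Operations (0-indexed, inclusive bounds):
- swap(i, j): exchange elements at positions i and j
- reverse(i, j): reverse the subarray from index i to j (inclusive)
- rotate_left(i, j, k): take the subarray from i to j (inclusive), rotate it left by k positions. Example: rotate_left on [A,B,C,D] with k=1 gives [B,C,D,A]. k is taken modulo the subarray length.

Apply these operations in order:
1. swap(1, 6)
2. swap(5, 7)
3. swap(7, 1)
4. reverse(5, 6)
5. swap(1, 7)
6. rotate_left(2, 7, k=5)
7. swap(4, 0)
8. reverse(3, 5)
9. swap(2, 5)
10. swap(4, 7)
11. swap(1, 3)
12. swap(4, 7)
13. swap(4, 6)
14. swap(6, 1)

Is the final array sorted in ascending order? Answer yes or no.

After 1 (swap(1, 6)): [1, 3, 2, 0, 6, 5, 4, 7]
After 2 (swap(5, 7)): [1, 3, 2, 0, 6, 7, 4, 5]
After 3 (swap(7, 1)): [1, 5, 2, 0, 6, 7, 4, 3]
After 4 (reverse(5, 6)): [1, 5, 2, 0, 6, 4, 7, 3]
After 5 (swap(1, 7)): [1, 3, 2, 0, 6, 4, 7, 5]
After 6 (rotate_left(2, 7, k=5)): [1, 3, 5, 2, 0, 6, 4, 7]
After 7 (swap(4, 0)): [0, 3, 5, 2, 1, 6, 4, 7]
After 8 (reverse(3, 5)): [0, 3, 5, 6, 1, 2, 4, 7]
After 9 (swap(2, 5)): [0, 3, 2, 6, 1, 5, 4, 7]
After 10 (swap(4, 7)): [0, 3, 2, 6, 7, 5, 4, 1]
After 11 (swap(1, 3)): [0, 6, 2, 3, 7, 5, 4, 1]
After 12 (swap(4, 7)): [0, 6, 2, 3, 1, 5, 4, 7]
After 13 (swap(4, 6)): [0, 6, 2, 3, 4, 5, 1, 7]
After 14 (swap(6, 1)): [0, 1, 2, 3, 4, 5, 6, 7]

Answer: yes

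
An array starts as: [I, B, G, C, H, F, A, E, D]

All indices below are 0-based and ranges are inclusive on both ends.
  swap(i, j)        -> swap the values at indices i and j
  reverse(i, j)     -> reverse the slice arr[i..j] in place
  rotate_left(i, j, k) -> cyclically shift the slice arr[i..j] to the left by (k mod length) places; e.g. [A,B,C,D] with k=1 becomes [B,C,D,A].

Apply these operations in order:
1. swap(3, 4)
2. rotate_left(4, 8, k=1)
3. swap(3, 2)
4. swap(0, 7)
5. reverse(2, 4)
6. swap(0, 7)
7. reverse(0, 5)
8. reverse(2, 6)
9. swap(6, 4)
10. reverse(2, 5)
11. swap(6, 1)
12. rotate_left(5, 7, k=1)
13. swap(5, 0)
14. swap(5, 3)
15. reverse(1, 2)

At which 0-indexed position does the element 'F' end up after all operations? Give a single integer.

After 1 (swap(3, 4)): [I, B, G, H, C, F, A, E, D]
After 2 (rotate_left(4, 8, k=1)): [I, B, G, H, F, A, E, D, C]
After 3 (swap(3, 2)): [I, B, H, G, F, A, E, D, C]
After 4 (swap(0, 7)): [D, B, H, G, F, A, E, I, C]
After 5 (reverse(2, 4)): [D, B, F, G, H, A, E, I, C]
After 6 (swap(0, 7)): [I, B, F, G, H, A, E, D, C]
After 7 (reverse(0, 5)): [A, H, G, F, B, I, E, D, C]
After 8 (reverse(2, 6)): [A, H, E, I, B, F, G, D, C]
After 9 (swap(6, 4)): [A, H, E, I, G, F, B, D, C]
After 10 (reverse(2, 5)): [A, H, F, G, I, E, B, D, C]
After 11 (swap(6, 1)): [A, B, F, G, I, E, H, D, C]
After 12 (rotate_left(5, 7, k=1)): [A, B, F, G, I, H, D, E, C]
After 13 (swap(5, 0)): [H, B, F, G, I, A, D, E, C]
After 14 (swap(5, 3)): [H, B, F, A, I, G, D, E, C]
After 15 (reverse(1, 2)): [H, F, B, A, I, G, D, E, C]

Answer: 1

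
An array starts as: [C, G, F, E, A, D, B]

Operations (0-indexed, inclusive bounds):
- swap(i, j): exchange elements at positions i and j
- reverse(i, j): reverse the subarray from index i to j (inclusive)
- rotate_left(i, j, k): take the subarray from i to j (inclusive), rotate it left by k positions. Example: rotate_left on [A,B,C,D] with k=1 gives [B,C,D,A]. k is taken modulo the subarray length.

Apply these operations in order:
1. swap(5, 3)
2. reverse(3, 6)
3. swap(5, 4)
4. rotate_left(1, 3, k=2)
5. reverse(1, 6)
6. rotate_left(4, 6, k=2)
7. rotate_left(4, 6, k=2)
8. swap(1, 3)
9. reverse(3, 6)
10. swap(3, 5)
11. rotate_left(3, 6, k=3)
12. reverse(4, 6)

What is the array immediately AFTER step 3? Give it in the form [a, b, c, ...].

After 1 (swap(5, 3)): [C, G, F, D, A, E, B]
After 2 (reverse(3, 6)): [C, G, F, B, E, A, D]
After 3 (swap(5, 4)): [C, G, F, B, A, E, D]

Answer: [C, G, F, B, A, E, D]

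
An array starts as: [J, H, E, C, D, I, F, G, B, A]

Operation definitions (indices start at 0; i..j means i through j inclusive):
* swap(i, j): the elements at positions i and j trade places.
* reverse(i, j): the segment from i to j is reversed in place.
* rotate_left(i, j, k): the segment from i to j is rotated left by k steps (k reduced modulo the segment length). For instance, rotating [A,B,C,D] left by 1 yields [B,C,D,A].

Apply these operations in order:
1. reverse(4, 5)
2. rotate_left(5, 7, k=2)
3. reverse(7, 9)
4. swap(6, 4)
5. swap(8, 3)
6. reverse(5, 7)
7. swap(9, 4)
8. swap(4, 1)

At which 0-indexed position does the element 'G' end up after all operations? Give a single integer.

Answer: 7

Derivation:
After 1 (reverse(4, 5)): [J, H, E, C, I, D, F, G, B, A]
After 2 (rotate_left(5, 7, k=2)): [J, H, E, C, I, G, D, F, B, A]
After 3 (reverse(7, 9)): [J, H, E, C, I, G, D, A, B, F]
After 4 (swap(6, 4)): [J, H, E, C, D, G, I, A, B, F]
After 5 (swap(8, 3)): [J, H, E, B, D, G, I, A, C, F]
After 6 (reverse(5, 7)): [J, H, E, B, D, A, I, G, C, F]
After 7 (swap(9, 4)): [J, H, E, B, F, A, I, G, C, D]
After 8 (swap(4, 1)): [J, F, E, B, H, A, I, G, C, D]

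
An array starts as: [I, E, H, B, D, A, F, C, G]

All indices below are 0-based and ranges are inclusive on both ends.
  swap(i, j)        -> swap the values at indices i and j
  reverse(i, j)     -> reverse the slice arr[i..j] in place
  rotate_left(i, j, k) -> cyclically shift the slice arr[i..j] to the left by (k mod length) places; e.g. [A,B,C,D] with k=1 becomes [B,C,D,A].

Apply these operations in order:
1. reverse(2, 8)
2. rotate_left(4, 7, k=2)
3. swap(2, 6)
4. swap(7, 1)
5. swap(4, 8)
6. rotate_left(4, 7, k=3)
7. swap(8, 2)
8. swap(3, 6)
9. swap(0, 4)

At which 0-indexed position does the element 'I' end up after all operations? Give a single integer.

Answer: 4

Derivation:
After 1 (reverse(2, 8)): [I, E, G, C, F, A, D, B, H]
After 2 (rotate_left(4, 7, k=2)): [I, E, G, C, D, B, F, A, H]
After 3 (swap(2, 6)): [I, E, F, C, D, B, G, A, H]
After 4 (swap(7, 1)): [I, A, F, C, D, B, G, E, H]
After 5 (swap(4, 8)): [I, A, F, C, H, B, G, E, D]
After 6 (rotate_left(4, 7, k=3)): [I, A, F, C, E, H, B, G, D]
After 7 (swap(8, 2)): [I, A, D, C, E, H, B, G, F]
After 8 (swap(3, 6)): [I, A, D, B, E, H, C, G, F]
After 9 (swap(0, 4)): [E, A, D, B, I, H, C, G, F]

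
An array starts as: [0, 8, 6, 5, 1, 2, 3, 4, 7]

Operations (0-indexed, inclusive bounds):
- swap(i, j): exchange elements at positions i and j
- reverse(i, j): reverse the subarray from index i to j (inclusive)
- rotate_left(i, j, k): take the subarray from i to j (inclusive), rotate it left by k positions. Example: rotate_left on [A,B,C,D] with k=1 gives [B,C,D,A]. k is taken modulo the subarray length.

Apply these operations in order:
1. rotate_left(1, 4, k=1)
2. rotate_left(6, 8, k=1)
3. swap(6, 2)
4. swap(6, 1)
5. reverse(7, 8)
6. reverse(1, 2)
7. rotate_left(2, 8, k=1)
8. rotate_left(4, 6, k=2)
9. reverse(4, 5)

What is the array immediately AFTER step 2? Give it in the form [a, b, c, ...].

Answer: [0, 6, 5, 1, 8, 2, 4, 7, 3]

Derivation:
After 1 (rotate_left(1, 4, k=1)): [0, 6, 5, 1, 8, 2, 3, 4, 7]
After 2 (rotate_left(6, 8, k=1)): [0, 6, 5, 1, 8, 2, 4, 7, 3]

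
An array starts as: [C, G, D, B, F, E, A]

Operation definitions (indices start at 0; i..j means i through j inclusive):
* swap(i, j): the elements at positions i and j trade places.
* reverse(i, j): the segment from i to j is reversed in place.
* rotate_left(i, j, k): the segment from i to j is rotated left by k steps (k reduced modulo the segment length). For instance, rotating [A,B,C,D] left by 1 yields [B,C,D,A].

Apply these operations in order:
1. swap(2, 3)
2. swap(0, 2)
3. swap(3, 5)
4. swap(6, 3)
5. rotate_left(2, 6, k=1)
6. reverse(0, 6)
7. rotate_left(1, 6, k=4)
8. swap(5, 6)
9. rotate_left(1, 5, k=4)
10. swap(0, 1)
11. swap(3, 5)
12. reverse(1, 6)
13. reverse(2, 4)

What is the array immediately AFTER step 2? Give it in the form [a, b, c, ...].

Answer: [B, G, C, D, F, E, A]

Derivation:
After 1 (swap(2, 3)): [C, G, B, D, F, E, A]
After 2 (swap(0, 2)): [B, G, C, D, F, E, A]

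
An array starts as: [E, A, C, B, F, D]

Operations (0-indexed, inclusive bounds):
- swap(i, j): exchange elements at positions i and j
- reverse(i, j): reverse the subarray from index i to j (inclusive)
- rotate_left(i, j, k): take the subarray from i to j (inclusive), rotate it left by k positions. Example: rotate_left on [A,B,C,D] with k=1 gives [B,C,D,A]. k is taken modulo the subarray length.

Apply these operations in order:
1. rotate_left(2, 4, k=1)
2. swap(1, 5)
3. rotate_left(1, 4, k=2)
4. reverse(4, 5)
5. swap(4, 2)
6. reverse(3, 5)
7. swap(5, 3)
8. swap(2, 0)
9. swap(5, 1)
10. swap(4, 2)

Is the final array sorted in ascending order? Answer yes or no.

After 1 (rotate_left(2, 4, k=1)): [E, A, B, F, C, D]
After 2 (swap(1, 5)): [E, D, B, F, C, A]
After 3 (rotate_left(1, 4, k=2)): [E, F, C, D, B, A]
After 4 (reverse(4, 5)): [E, F, C, D, A, B]
After 5 (swap(4, 2)): [E, F, A, D, C, B]
After 6 (reverse(3, 5)): [E, F, A, B, C, D]
After 7 (swap(5, 3)): [E, F, A, D, C, B]
After 8 (swap(2, 0)): [A, F, E, D, C, B]
After 9 (swap(5, 1)): [A, B, E, D, C, F]
After 10 (swap(4, 2)): [A, B, C, D, E, F]

Answer: yes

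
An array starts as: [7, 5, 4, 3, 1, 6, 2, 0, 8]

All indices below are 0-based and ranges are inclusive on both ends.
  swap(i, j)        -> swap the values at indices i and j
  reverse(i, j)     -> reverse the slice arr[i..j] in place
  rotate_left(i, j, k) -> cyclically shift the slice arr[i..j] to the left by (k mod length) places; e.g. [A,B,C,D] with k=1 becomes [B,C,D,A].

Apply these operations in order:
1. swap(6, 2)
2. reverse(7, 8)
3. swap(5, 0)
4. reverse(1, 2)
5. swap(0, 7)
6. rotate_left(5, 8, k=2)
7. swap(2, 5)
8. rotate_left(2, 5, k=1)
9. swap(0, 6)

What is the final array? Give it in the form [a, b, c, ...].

After 1 (swap(6, 2)): [7, 5, 2, 3, 1, 6, 4, 0, 8]
After 2 (reverse(7, 8)): [7, 5, 2, 3, 1, 6, 4, 8, 0]
After 3 (swap(5, 0)): [6, 5, 2, 3, 1, 7, 4, 8, 0]
After 4 (reverse(1, 2)): [6, 2, 5, 3, 1, 7, 4, 8, 0]
After 5 (swap(0, 7)): [8, 2, 5, 3, 1, 7, 4, 6, 0]
After 6 (rotate_left(5, 8, k=2)): [8, 2, 5, 3, 1, 6, 0, 7, 4]
After 7 (swap(2, 5)): [8, 2, 6, 3, 1, 5, 0, 7, 4]
After 8 (rotate_left(2, 5, k=1)): [8, 2, 3, 1, 5, 6, 0, 7, 4]
After 9 (swap(0, 6)): [0, 2, 3, 1, 5, 6, 8, 7, 4]

Answer: [0, 2, 3, 1, 5, 6, 8, 7, 4]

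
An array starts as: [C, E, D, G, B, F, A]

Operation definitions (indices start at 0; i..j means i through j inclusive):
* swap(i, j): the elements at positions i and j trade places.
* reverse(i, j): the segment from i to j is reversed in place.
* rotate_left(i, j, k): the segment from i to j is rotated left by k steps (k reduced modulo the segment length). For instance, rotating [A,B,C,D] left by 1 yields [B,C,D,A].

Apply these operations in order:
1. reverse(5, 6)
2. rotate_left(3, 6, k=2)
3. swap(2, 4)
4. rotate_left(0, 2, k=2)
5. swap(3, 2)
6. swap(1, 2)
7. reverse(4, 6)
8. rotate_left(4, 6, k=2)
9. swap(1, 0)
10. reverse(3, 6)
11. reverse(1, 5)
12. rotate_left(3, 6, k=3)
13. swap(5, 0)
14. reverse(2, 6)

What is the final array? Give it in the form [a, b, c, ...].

After 1 (reverse(5, 6)): [C, E, D, G, B, A, F]
After 2 (rotate_left(3, 6, k=2)): [C, E, D, A, F, G, B]
After 3 (swap(2, 4)): [C, E, F, A, D, G, B]
After 4 (rotate_left(0, 2, k=2)): [F, C, E, A, D, G, B]
After 5 (swap(3, 2)): [F, C, A, E, D, G, B]
After 6 (swap(1, 2)): [F, A, C, E, D, G, B]
After 7 (reverse(4, 6)): [F, A, C, E, B, G, D]
After 8 (rotate_left(4, 6, k=2)): [F, A, C, E, D, B, G]
After 9 (swap(1, 0)): [A, F, C, E, D, B, G]
After 10 (reverse(3, 6)): [A, F, C, G, B, D, E]
After 11 (reverse(1, 5)): [A, D, B, G, C, F, E]
After 12 (rotate_left(3, 6, k=3)): [A, D, B, E, G, C, F]
After 13 (swap(5, 0)): [C, D, B, E, G, A, F]
After 14 (reverse(2, 6)): [C, D, F, A, G, E, B]

Answer: [C, D, F, A, G, E, B]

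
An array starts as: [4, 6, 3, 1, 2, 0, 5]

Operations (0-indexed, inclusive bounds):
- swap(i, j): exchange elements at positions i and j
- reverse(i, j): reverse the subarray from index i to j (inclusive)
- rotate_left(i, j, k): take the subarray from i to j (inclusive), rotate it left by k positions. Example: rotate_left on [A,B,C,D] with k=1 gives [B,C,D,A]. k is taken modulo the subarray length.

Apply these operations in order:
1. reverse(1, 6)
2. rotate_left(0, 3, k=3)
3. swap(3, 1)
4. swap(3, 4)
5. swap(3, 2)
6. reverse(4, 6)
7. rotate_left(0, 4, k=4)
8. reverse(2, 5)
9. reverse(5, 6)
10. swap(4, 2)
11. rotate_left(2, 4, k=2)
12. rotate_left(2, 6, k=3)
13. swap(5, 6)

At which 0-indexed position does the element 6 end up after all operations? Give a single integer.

Answer: 0

Derivation:
After 1 (reverse(1, 6)): [4, 5, 0, 2, 1, 3, 6]
After 2 (rotate_left(0, 3, k=3)): [2, 4, 5, 0, 1, 3, 6]
After 3 (swap(3, 1)): [2, 0, 5, 4, 1, 3, 6]
After 4 (swap(3, 4)): [2, 0, 5, 1, 4, 3, 6]
After 5 (swap(3, 2)): [2, 0, 1, 5, 4, 3, 6]
After 6 (reverse(4, 6)): [2, 0, 1, 5, 6, 3, 4]
After 7 (rotate_left(0, 4, k=4)): [6, 2, 0, 1, 5, 3, 4]
After 8 (reverse(2, 5)): [6, 2, 3, 5, 1, 0, 4]
After 9 (reverse(5, 6)): [6, 2, 3, 5, 1, 4, 0]
After 10 (swap(4, 2)): [6, 2, 1, 5, 3, 4, 0]
After 11 (rotate_left(2, 4, k=2)): [6, 2, 3, 1, 5, 4, 0]
After 12 (rotate_left(2, 6, k=3)): [6, 2, 4, 0, 3, 1, 5]
After 13 (swap(5, 6)): [6, 2, 4, 0, 3, 5, 1]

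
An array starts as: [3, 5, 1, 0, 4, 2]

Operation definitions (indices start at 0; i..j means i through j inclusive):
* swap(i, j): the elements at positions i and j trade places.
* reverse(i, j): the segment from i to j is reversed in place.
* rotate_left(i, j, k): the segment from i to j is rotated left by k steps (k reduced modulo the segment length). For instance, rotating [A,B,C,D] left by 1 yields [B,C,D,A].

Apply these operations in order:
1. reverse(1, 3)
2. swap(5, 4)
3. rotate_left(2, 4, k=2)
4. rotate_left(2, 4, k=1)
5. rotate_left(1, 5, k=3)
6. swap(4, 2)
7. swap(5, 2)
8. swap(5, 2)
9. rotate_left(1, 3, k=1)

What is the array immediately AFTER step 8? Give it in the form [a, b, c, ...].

After 1 (reverse(1, 3)): [3, 0, 1, 5, 4, 2]
After 2 (swap(5, 4)): [3, 0, 1, 5, 2, 4]
After 3 (rotate_left(2, 4, k=2)): [3, 0, 2, 1, 5, 4]
After 4 (rotate_left(2, 4, k=1)): [3, 0, 1, 5, 2, 4]
After 5 (rotate_left(1, 5, k=3)): [3, 2, 4, 0, 1, 5]
After 6 (swap(4, 2)): [3, 2, 1, 0, 4, 5]
After 7 (swap(5, 2)): [3, 2, 5, 0, 4, 1]
After 8 (swap(5, 2)): [3, 2, 1, 0, 4, 5]

Answer: [3, 2, 1, 0, 4, 5]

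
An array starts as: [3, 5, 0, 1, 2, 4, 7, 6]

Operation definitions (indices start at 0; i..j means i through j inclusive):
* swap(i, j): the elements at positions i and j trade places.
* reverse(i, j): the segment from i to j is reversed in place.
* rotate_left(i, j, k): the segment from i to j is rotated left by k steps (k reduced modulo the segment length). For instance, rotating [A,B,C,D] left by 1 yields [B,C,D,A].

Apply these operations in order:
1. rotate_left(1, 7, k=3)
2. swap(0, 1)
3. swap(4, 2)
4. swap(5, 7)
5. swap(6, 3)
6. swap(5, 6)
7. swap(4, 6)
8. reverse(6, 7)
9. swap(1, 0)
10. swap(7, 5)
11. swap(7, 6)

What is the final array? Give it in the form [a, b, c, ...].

After 1 (rotate_left(1, 7, k=3)): [3, 2, 4, 7, 6, 5, 0, 1]
After 2 (swap(0, 1)): [2, 3, 4, 7, 6, 5, 0, 1]
After 3 (swap(4, 2)): [2, 3, 6, 7, 4, 5, 0, 1]
After 4 (swap(5, 7)): [2, 3, 6, 7, 4, 1, 0, 5]
After 5 (swap(6, 3)): [2, 3, 6, 0, 4, 1, 7, 5]
After 6 (swap(5, 6)): [2, 3, 6, 0, 4, 7, 1, 5]
After 7 (swap(4, 6)): [2, 3, 6, 0, 1, 7, 4, 5]
After 8 (reverse(6, 7)): [2, 3, 6, 0, 1, 7, 5, 4]
After 9 (swap(1, 0)): [3, 2, 6, 0, 1, 7, 5, 4]
After 10 (swap(7, 5)): [3, 2, 6, 0, 1, 4, 5, 7]
After 11 (swap(7, 6)): [3, 2, 6, 0, 1, 4, 7, 5]

Answer: [3, 2, 6, 0, 1, 4, 7, 5]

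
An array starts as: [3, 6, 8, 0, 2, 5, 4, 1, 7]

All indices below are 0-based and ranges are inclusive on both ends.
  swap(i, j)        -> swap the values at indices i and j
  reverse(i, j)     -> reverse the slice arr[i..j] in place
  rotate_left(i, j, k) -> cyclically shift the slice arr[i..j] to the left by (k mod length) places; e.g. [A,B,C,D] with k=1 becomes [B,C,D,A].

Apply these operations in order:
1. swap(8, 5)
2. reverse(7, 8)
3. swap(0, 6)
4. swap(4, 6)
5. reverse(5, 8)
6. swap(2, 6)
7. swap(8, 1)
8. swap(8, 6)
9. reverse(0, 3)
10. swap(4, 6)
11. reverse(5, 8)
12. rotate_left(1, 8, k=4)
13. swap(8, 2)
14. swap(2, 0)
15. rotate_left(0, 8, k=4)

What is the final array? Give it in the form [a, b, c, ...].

After 1 (swap(8, 5)): [3, 6, 8, 0, 2, 7, 4, 1, 5]
After 2 (reverse(7, 8)): [3, 6, 8, 0, 2, 7, 4, 5, 1]
After 3 (swap(0, 6)): [4, 6, 8, 0, 2, 7, 3, 5, 1]
After 4 (swap(4, 6)): [4, 6, 8, 0, 3, 7, 2, 5, 1]
After 5 (reverse(5, 8)): [4, 6, 8, 0, 3, 1, 5, 2, 7]
After 6 (swap(2, 6)): [4, 6, 5, 0, 3, 1, 8, 2, 7]
After 7 (swap(8, 1)): [4, 7, 5, 0, 3, 1, 8, 2, 6]
After 8 (swap(8, 6)): [4, 7, 5, 0, 3, 1, 6, 2, 8]
After 9 (reverse(0, 3)): [0, 5, 7, 4, 3, 1, 6, 2, 8]
After 10 (swap(4, 6)): [0, 5, 7, 4, 6, 1, 3, 2, 8]
After 11 (reverse(5, 8)): [0, 5, 7, 4, 6, 8, 2, 3, 1]
After 12 (rotate_left(1, 8, k=4)): [0, 8, 2, 3, 1, 5, 7, 4, 6]
After 13 (swap(8, 2)): [0, 8, 6, 3, 1, 5, 7, 4, 2]
After 14 (swap(2, 0)): [6, 8, 0, 3, 1, 5, 7, 4, 2]
After 15 (rotate_left(0, 8, k=4)): [1, 5, 7, 4, 2, 6, 8, 0, 3]

Answer: [1, 5, 7, 4, 2, 6, 8, 0, 3]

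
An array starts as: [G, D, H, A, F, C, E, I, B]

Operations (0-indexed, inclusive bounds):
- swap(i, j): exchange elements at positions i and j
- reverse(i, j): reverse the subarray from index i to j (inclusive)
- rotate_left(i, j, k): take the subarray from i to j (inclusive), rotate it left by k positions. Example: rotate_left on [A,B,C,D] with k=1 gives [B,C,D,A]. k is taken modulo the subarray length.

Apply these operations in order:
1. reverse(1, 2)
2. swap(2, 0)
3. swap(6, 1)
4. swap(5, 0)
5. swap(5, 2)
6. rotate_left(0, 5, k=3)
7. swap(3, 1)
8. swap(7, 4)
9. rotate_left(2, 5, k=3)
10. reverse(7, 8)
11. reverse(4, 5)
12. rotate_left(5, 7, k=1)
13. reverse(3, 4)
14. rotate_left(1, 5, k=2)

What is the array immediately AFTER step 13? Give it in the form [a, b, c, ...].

Answer: [A, C, D, I, G, H, B, F, E]

Derivation:
After 1 (reverse(1, 2)): [G, H, D, A, F, C, E, I, B]
After 2 (swap(2, 0)): [D, H, G, A, F, C, E, I, B]
After 3 (swap(6, 1)): [D, E, G, A, F, C, H, I, B]
After 4 (swap(5, 0)): [C, E, G, A, F, D, H, I, B]
After 5 (swap(5, 2)): [C, E, D, A, F, G, H, I, B]
After 6 (rotate_left(0, 5, k=3)): [A, F, G, C, E, D, H, I, B]
After 7 (swap(3, 1)): [A, C, G, F, E, D, H, I, B]
After 8 (swap(7, 4)): [A, C, G, F, I, D, H, E, B]
After 9 (rotate_left(2, 5, k=3)): [A, C, D, G, F, I, H, E, B]
After 10 (reverse(7, 8)): [A, C, D, G, F, I, H, B, E]
After 11 (reverse(4, 5)): [A, C, D, G, I, F, H, B, E]
After 12 (rotate_left(5, 7, k=1)): [A, C, D, G, I, H, B, F, E]
After 13 (reverse(3, 4)): [A, C, D, I, G, H, B, F, E]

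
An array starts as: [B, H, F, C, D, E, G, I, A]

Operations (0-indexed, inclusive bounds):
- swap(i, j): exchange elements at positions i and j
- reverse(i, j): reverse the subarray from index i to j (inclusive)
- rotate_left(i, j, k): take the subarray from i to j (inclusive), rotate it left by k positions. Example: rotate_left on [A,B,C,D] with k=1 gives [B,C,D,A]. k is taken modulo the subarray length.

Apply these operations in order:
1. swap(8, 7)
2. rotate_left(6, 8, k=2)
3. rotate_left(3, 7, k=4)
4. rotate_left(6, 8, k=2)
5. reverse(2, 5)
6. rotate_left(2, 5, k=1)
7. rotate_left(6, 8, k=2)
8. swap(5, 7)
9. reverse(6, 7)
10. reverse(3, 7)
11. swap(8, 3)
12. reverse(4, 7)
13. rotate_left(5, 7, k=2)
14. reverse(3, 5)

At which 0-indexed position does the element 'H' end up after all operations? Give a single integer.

After 1 (swap(8, 7)): [B, H, F, C, D, E, G, A, I]
After 2 (rotate_left(6, 8, k=2)): [B, H, F, C, D, E, I, G, A]
After 3 (rotate_left(3, 7, k=4)): [B, H, F, G, C, D, E, I, A]
After 4 (rotate_left(6, 8, k=2)): [B, H, F, G, C, D, A, E, I]
After 5 (reverse(2, 5)): [B, H, D, C, G, F, A, E, I]
After 6 (rotate_left(2, 5, k=1)): [B, H, C, G, F, D, A, E, I]
After 7 (rotate_left(6, 8, k=2)): [B, H, C, G, F, D, I, A, E]
After 8 (swap(5, 7)): [B, H, C, G, F, A, I, D, E]
After 9 (reverse(6, 7)): [B, H, C, G, F, A, D, I, E]
After 10 (reverse(3, 7)): [B, H, C, I, D, A, F, G, E]
After 11 (swap(8, 3)): [B, H, C, E, D, A, F, G, I]
After 12 (reverse(4, 7)): [B, H, C, E, G, F, A, D, I]
After 13 (rotate_left(5, 7, k=2)): [B, H, C, E, G, D, F, A, I]
After 14 (reverse(3, 5)): [B, H, C, D, G, E, F, A, I]

Answer: 1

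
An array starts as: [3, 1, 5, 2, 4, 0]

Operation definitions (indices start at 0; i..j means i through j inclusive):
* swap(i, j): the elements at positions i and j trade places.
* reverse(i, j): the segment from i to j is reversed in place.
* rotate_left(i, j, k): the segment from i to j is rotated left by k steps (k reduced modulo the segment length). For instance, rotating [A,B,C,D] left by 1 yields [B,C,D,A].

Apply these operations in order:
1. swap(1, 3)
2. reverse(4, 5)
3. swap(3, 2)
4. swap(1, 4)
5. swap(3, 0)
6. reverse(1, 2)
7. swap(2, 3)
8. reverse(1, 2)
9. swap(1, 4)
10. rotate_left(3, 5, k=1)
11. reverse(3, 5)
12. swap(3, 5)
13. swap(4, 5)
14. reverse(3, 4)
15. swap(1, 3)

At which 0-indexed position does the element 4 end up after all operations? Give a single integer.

After 1 (swap(1, 3)): [3, 2, 5, 1, 4, 0]
After 2 (reverse(4, 5)): [3, 2, 5, 1, 0, 4]
After 3 (swap(3, 2)): [3, 2, 1, 5, 0, 4]
After 4 (swap(1, 4)): [3, 0, 1, 5, 2, 4]
After 5 (swap(3, 0)): [5, 0, 1, 3, 2, 4]
After 6 (reverse(1, 2)): [5, 1, 0, 3, 2, 4]
After 7 (swap(2, 3)): [5, 1, 3, 0, 2, 4]
After 8 (reverse(1, 2)): [5, 3, 1, 0, 2, 4]
After 9 (swap(1, 4)): [5, 2, 1, 0, 3, 4]
After 10 (rotate_left(3, 5, k=1)): [5, 2, 1, 3, 4, 0]
After 11 (reverse(3, 5)): [5, 2, 1, 0, 4, 3]
After 12 (swap(3, 5)): [5, 2, 1, 3, 4, 0]
After 13 (swap(4, 5)): [5, 2, 1, 3, 0, 4]
After 14 (reverse(3, 4)): [5, 2, 1, 0, 3, 4]
After 15 (swap(1, 3)): [5, 0, 1, 2, 3, 4]

Answer: 5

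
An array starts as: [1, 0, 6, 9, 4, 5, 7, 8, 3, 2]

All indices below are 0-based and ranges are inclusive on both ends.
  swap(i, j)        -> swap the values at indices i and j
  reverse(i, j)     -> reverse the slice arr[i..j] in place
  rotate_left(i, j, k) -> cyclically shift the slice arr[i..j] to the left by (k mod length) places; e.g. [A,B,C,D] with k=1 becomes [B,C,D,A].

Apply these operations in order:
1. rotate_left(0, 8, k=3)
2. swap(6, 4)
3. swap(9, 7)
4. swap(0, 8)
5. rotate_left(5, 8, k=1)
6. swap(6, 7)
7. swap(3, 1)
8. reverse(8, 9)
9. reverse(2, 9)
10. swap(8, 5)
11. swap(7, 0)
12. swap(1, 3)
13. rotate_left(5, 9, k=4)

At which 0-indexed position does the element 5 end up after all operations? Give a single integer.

Answer: 5

Derivation:
After 1 (rotate_left(0, 8, k=3)): [9, 4, 5, 7, 8, 3, 1, 0, 6, 2]
After 2 (swap(6, 4)): [9, 4, 5, 7, 1, 3, 8, 0, 6, 2]
After 3 (swap(9, 7)): [9, 4, 5, 7, 1, 3, 8, 2, 6, 0]
After 4 (swap(0, 8)): [6, 4, 5, 7, 1, 3, 8, 2, 9, 0]
After 5 (rotate_left(5, 8, k=1)): [6, 4, 5, 7, 1, 8, 2, 9, 3, 0]
After 6 (swap(6, 7)): [6, 4, 5, 7, 1, 8, 9, 2, 3, 0]
After 7 (swap(3, 1)): [6, 7, 5, 4, 1, 8, 9, 2, 3, 0]
After 8 (reverse(8, 9)): [6, 7, 5, 4, 1, 8, 9, 2, 0, 3]
After 9 (reverse(2, 9)): [6, 7, 3, 0, 2, 9, 8, 1, 4, 5]
After 10 (swap(8, 5)): [6, 7, 3, 0, 2, 4, 8, 1, 9, 5]
After 11 (swap(7, 0)): [1, 7, 3, 0, 2, 4, 8, 6, 9, 5]
After 12 (swap(1, 3)): [1, 0, 3, 7, 2, 4, 8, 6, 9, 5]
After 13 (rotate_left(5, 9, k=4)): [1, 0, 3, 7, 2, 5, 4, 8, 6, 9]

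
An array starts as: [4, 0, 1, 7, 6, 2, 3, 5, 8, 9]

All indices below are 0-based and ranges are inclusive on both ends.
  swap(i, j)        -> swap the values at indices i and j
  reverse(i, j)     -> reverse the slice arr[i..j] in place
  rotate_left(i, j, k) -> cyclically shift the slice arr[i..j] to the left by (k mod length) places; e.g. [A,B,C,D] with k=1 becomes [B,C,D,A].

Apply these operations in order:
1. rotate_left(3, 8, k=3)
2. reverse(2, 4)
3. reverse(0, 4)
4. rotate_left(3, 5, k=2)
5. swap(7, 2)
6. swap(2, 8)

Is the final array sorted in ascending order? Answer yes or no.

After 1 (rotate_left(3, 8, k=3)): [4, 0, 1, 3, 5, 8, 7, 6, 2, 9]
After 2 (reverse(2, 4)): [4, 0, 5, 3, 1, 8, 7, 6, 2, 9]
After 3 (reverse(0, 4)): [1, 3, 5, 0, 4, 8, 7, 6, 2, 9]
After 4 (rotate_left(3, 5, k=2)): [1, 3, 5, 8, 0, 4, 7, 6, 2, 9]
After 5 (swap(7, 2)): [1, 3, 6, 8, 0, 4, 7, 5, 2, 9]
After 6 (swap(2, 8)): [1, 3, 2, 8, 0, 4, 7, 5, 6, 9]

Answer: no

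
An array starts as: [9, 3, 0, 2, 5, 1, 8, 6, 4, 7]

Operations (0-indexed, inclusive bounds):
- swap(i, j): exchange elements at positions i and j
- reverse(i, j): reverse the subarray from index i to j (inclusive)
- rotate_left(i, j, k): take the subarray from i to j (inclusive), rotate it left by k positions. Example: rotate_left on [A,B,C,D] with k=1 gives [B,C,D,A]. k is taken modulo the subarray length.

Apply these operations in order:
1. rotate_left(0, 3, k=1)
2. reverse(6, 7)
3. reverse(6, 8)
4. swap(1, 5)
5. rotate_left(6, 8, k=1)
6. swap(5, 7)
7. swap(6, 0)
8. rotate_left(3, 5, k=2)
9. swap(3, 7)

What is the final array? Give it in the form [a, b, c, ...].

After 1 (rotate_left(0, 3, k=1)): [3, 0, 2, 9, 5, 1, 8, 6, 4, 7]
After 2 (reverse(6, 7)): [3, 0, 2, 9, 5, 1, 6, 8, 4, 7]
After 3 (reverse(6, 8)): [3, 0, 2, 9, 5, 1, 4, 8, 6, 7]
After 4 (swap(1, 5)): [3, 1, 2, 9, 5, 0, 4, 8, 6, 7]
After 5 (rotate_left(6, 8, k=1)): [3, 1, 2, 9, 5, 0, 8, 6, 4, 7]
After 6 (swap(5, 7)): [3, 1, 2, 9, 5, 6, 8, 0, 4, 7]
After 7 (swap(6, 0)): [8, 1, 2, 9, 5, 6, 3, 0, 4, 7]
After 8 (rotate_left(3, 5, k=2)): [8, 1, 2, 6, 9, 5, 3, 0, 4, 7]
After 9 (swap(3, 7)): [8, 1, 2, 0, 9, 5, 3, 6, 4, 7]

Answer: [8, 1, 2, 0, 9, 5, 3, 6, 4, 7]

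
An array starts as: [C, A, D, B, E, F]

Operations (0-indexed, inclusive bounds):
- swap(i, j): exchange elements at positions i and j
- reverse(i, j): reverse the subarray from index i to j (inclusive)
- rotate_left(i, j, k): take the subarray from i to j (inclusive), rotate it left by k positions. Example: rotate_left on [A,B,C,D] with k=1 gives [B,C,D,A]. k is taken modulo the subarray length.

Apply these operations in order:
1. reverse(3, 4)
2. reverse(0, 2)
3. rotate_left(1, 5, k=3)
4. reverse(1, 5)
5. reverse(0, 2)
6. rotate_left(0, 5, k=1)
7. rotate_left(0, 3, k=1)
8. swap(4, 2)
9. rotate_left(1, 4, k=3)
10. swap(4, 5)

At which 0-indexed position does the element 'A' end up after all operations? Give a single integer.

After 1 (reverse(3, 4)): [C, A, D, E, B, F]
After 2 (reverse(0, 2)): [D, A, C, E, B, F]
After 3 (rotate_left(1, 5, k=3)): [D, B, F, A, C, E]
After 4 (reverse(1, 5)): [D, E, C, A, F, B]
After 5 (reverse(0, 2)): [C, E, D, A, F, B]
After 6 (rotate_left(0, 5, k=1)): [E, D, A, F, B, C]
After 7 (rotate_left(0, 3, k=1)): [D, A, F, E, B, C]
After 8 (swap(4, 2)): [D, A, B, E, F, C]
After 9 (rotate_left(1, 4, k=3)): [D, F, A, B, E, C]
After 10 (swap(4, 5)): [D, F, A, B, C, E]

Answer: 2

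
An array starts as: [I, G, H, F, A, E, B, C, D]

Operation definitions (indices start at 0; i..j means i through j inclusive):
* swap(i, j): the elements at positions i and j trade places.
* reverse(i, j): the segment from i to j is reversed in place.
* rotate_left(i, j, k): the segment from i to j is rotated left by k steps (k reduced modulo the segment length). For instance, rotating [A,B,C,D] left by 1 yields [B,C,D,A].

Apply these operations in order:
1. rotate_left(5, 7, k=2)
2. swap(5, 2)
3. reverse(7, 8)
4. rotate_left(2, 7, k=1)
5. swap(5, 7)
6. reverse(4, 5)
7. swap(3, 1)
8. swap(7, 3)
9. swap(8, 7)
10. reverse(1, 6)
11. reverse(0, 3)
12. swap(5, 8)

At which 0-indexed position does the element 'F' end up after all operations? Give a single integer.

Answer: 8

Derivation:
After 1 (rotate_left(5, 7, k=2)): [I, G, H, F, A, C, E, B, D]
After 2 (swap(5, 2)): [I, G, C, F, A, H, E, B, D]
After 3 (reverse(7, 8)): [I, G, C, F, A, H, E, D, B]
After 4 (rotate_left(2, 7, k=1)): [I, G, F, A, H, E, D, C, B]
After 5 (swap(5, 7)): [I, G, F, A, H, C, D, E, B]
After 6 (reverse(4, 5)): [I, G, F, A, C, H, D, E, B]
After 7 (swap(3, 1)): [I, A, F, G, C, H, D, E, B]
After 8 (swap(7, 3)): [I, A, F, E, C, H, D, G, B]
After 9 (swap(8, 7)): [I, A, F, E, C, H, D, B, G]
After 10 (reverse(1, 6)): [I, D, H, C, E, F, A, B, G]
After 11 (reverse(0, 3)): [C, H, D, I, E, F, A, B, G]
After 12 (swap(5, 8)): [C, H, D, I, E, G, A, B, F]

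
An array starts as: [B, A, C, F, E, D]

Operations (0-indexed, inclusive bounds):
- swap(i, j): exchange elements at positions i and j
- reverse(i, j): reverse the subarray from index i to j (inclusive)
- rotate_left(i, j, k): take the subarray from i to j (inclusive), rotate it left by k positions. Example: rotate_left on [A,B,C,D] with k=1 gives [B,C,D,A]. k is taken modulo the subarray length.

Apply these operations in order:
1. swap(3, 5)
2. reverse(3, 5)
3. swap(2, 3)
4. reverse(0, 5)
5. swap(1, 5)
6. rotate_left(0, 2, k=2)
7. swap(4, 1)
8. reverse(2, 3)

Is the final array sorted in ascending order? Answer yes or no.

Answer: no

Derivation:
After 1 (swap(3, 5)): [B, A, C, D, E, F]
After 2 (reverse(3, 5)): [B, A, C, F, E, D]
After 3 (swap(2, 3)): [B, A, F, C, E, D]
After 4 (reverse(0, 5)): [D, E, C, F, A, B]
After 5 (swap(1, 5)): [D, B, C, F, A, E]
After 6 (rotate_left(0, 2, k=2)): [C, D, B, F, A, E]
After 7 (swap(4, 1)): [C, A, B, F, D, E]
After 8 (reverse(2, 3)): [C, A, F, B, D, E]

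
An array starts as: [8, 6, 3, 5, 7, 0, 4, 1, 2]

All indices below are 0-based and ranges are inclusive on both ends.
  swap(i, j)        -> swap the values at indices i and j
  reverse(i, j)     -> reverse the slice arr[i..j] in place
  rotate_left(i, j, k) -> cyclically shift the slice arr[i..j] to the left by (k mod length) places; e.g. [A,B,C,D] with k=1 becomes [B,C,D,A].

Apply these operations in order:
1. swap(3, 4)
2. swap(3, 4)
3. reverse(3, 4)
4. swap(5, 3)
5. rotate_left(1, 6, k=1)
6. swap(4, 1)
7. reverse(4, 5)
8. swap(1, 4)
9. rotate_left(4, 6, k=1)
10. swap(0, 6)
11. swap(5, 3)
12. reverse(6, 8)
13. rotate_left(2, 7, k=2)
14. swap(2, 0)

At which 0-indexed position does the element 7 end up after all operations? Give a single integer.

After 1 (swap(3, 4)): [8, 6, 3, 7, 5, 0, 4, 1, 2]
After 2 (swap(3, 4)): [8, 6, 3, 5, 7, 0, 4, 1, 2]
After 3 (reverse(3, 4)): [8, 6, 3, 7, 5, 0, 4, 1, 2]
After 4 (swap(5, 3)): [8, 6, 3, 0, 5, 7, 4, 1, 2]
After 5 (rotate_left(1, 6, k=1)): [8, 3, 0, 5, 7, 4, 6, 1, 2]
After 6 (swap(4, 1)): [8, 7, 0, 5, 3, 4, 6, 1, 2]
After 7 (reverse(4, 5)): [8, 7, 0, 5, 4, 3, 6, 1, 2]
After 8 (swap(1, 4)): [8, 4, 0, 5, 7, 3, 6, 1, 2]
After 9 (rotate_left(4, 6, k=1)): [8, 4, 0, 5, 3, 6, 7, 1, 2]
After 10 (swap(0, 6)): [7, 4, 0, 5, 3, 6, 8, 1, 2]
After 11 (swap(5, 3)): [7, 4, 0, 6, 3, 5, 8, 1, 2]
After 12 (reverse(6, 8)): [7, 4, 0, 6, 3, 5, 2, 1, 8]
After 13 (rotate_left(2, 7, k=2)): [7, 4, 3, 5, 2, 1, 0, 6, 8]
After 14 (swap(2, 0)): [3, 4, 7, 5, 2, 1, 0, 6, 8]

Answer: 2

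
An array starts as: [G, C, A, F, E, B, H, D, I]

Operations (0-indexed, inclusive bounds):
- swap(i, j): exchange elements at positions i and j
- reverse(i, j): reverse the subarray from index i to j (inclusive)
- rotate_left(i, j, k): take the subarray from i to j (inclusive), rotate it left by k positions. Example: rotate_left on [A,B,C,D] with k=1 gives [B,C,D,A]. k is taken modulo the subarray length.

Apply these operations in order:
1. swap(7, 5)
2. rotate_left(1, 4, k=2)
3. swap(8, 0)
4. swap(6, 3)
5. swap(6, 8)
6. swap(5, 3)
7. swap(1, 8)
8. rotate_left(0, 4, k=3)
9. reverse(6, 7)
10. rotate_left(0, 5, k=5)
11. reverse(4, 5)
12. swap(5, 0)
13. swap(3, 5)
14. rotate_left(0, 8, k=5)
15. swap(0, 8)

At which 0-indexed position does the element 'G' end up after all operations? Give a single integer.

After 1 (swap(7, 5)): [G, C, A, F, E, D, H, B, I]
After 2 (rotate_left(1, 4, k=2)): [G, F, E, C, A, D, H, B, I]
After 3 (swap(8, 0)): [I, F, E, C, A, D, H, B, G]
After 4 (swap(6, 3)): [I, F, E, H, A, D, C, B, G]
After 5 (swap(6, 8)): [I, F, E, H, A, D, G, B, C]
After 6 (swap(5, 3)): [I, F, E, D, A, H, G, B, C]
After 7 (swap(1, 8)): [I, C, E, D, A, H, G, B, F]
After 8 (rotate_left(0, 4, k=3)): [D, A, I, C, E, H, G, B, F]
After 9 (reverse(6, 7)): [D, A, I, C, E, H, B, G, F]
After 10 (rotate_left(0, 5, k=5)): [H, D, A, I, C, E, B, G, F]
After 11 (reverse(4, 5)): [H, D, A, I, E, C, B, G, F]
After 12 (swap(5, 0)): [C, D, A, I, E, H, B, G, F]
After 13 (swap(3, 5)): [C, D, A, H, E, I, B, G, F]
After 14 (rotate_left(0, 8, k=5)): [I, B, G, F, C, D, A, H, E]
After 15 (swap(0, 8)): [E, B, G, F, C, D, A, H, I]

Answer: 2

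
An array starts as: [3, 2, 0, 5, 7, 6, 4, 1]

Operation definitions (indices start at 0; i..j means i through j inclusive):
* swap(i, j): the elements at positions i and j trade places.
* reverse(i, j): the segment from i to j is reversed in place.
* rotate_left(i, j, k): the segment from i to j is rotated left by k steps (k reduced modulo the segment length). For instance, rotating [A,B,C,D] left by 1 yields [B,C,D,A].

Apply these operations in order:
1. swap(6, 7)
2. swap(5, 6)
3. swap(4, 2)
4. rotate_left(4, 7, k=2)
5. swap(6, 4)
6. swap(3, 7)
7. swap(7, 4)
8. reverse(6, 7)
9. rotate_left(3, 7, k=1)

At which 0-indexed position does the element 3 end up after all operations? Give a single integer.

Answer: 0

Derivation:
After 1 (swap(6, 7)): [3, 2, 0, 5, 7, 6, 1, 4]
After 2 (swap(5, 6)): [3, 2, 0, 5, 7, 1, 6, 4]
After 3 (swap(4, 2)): [3, 2, 7, 5, 0, 1, 6, 4]
After 4 (rotate_left(4, 7, k=2)): [3, 2, 7, 5, 6, 4, 0, 1]
After 5 (swap(6, 4)): [3, 2, 7, 5, 0, 4, 6, 1]
After 6 (swap(3, 7)): [3, 2, 7, 1, 0, 4, 6, 5]
After 7 (swap(7, 4)): [3, 2, 7, 1, 5, 4, 6, 0]
After 8 (reverse(6, 7)): [3, 2, 7, 1, 5, 4, 0, 6]
After 9 (rotate_left(3, 7, k=1)): [3, 2, 7, 5, 4, 0, 6, 1]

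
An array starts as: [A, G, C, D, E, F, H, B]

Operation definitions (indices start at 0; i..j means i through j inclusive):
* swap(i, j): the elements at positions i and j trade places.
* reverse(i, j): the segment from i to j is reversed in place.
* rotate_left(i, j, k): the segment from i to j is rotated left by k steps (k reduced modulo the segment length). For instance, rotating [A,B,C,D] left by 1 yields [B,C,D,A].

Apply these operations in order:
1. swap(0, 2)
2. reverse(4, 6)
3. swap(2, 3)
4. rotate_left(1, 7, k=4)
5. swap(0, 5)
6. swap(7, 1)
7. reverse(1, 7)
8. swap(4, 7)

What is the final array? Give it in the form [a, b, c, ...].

After 1 (swap(0, 2)): [C, G, A, D, E, F, H, B]
After 2 (reverse(4, 6)): [C, G, A, D, H, F, E, B]
After 3 (swap(2, 3)): [C, G, D, A, H, F, E, B]
After 4 (rotate_left(1, 7, k=4)): [C, F, E, B, G, D, A, H]
After 5 (swap(0, 5)): [D, F, E, B, G, C, A, H]
After 6 (swap(7, 1)): [D, H, E, B, G, C, A, F]
After 7 (reverse(1, 7)): [D, F, A, C, G, B, E, H]
After 8 (swap(4, 7)): [D, F, A, C, H, B, E, G]

Answer: [D, F, A, C, H, B, E, G]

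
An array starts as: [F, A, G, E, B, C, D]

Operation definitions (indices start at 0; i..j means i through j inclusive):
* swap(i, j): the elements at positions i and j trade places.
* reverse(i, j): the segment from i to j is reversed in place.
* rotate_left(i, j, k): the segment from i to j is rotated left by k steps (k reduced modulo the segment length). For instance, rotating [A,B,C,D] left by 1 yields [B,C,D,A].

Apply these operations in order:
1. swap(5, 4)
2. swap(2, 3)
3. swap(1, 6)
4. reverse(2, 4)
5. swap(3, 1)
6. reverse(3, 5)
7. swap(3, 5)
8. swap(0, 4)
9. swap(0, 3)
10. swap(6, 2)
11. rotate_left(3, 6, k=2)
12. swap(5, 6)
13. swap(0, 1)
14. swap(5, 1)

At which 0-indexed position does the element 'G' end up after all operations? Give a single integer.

Answer: 0

Derivation:
After 1 (swap(5, 4)): [F, A, G, E, C, B, D]
After 2 (swap(2, 3)): [F, A, E, G, C, B, D]
After 3 (swap(1, 6)): [F, D, E, G, C, B, A]
After 4 (reverse(2, 4)): [F, D, C, G, E, B, A]
After 5 (swap(3, 1)): [F, G, C, D, E, B, A]
After 6 (reverse(3, 5)): [F, G, C, B, E, D, A]
After 7 (swap(3, 5)): [F, G, C, D, E, B, A]
After 8 (swap(0, 4)): [E, G, C, D, F, B, A]
After 9 (swap(0, 3)): [D, G, C, E, F, B, A]
After 10 (swap(6, 2)): [D, G, A, E, F, B, C]
After 11 (rotate_left(3, 6, k=2)): [D, G, A, B, C, E, F]
After 12 (swap(5, 6)): [D, G, A, B, C, F, E]
After 13 (swap(0, 1)): [G, D, A, B, C, F, E]
After 14 (swap(5, 1)): [G, F, A, B, C, D, E]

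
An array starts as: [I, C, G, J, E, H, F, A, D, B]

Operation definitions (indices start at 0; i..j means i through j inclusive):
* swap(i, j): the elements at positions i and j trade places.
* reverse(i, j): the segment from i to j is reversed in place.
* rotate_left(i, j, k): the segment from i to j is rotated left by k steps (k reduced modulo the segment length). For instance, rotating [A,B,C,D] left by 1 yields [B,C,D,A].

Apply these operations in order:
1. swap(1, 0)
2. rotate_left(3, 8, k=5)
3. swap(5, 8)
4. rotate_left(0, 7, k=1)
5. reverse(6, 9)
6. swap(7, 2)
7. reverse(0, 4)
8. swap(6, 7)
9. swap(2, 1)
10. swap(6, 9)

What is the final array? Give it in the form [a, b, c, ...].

After 1 (swap(1, 0)): [C, I, G, J, E, H, F, A, D, B]
After 2 (rotate_left(3, 8, k=5)): [C, I, G, D, J, E, H, F, A, B]
After 3 (swap(5, 8)): [C, I, G, D, J, A, H, F, E, B]
After 4 (rotate_left(0, 7, k=1)): [I, G, D, J, A, H, F, C, E, B]
After 5 (reverse(6, 9)): [I, G, D, J, A, H, B, E, C, F]
After 6 (swap(7, 2)): [I, G, E, J, A, H, B, D, C, F]
After 7 (reverse(0, 4)): [A, J, E, G, I, H, B, D, C, F]
After 8 (swap(6, 7)): [A, J, E, G, I, H, D, B, C, F]
After 9 (swap(2, 1)): [A, E, J, G, I, H, D, B, C, F]
After 10 (swap(6, 9)): [A, E, J, G, I, H, F, B, C, D]

Answer: [A, E, J, G, I, H, F, B, C, D]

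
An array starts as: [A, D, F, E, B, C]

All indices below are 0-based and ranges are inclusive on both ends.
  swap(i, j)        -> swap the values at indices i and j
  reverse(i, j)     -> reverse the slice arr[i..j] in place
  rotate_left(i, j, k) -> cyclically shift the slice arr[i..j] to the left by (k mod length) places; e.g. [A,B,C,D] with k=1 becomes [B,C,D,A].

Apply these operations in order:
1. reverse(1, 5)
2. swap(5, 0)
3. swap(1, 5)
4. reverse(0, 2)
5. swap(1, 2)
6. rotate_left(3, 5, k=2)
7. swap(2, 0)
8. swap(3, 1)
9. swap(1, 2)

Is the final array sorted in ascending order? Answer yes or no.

After 1 (reverse(1, 5)): [A, C, B, E, F, D]
After 2 (swap(5, 0)): [D, C, B, E, F, A]
After 3 (swap(1, 5)): [D, A, B, E, F, C]
After 4 (reverse(0, 2)): [B, A, D, E, F, C]
After 5 (swap(1, 2)): [B, D, A, E, F, C]
After 6 (rotate_left(3, 5, k=2)): [B, D, A, C, E, F]
After 7 (swap(2, 0)): [A, D, B, C, E, F]
After 8 (swap(3, 1)): [A, C, B, D, E, F]
After 9 (swap(1, 2)): [A, B, C, D, E, F]

Answer: yes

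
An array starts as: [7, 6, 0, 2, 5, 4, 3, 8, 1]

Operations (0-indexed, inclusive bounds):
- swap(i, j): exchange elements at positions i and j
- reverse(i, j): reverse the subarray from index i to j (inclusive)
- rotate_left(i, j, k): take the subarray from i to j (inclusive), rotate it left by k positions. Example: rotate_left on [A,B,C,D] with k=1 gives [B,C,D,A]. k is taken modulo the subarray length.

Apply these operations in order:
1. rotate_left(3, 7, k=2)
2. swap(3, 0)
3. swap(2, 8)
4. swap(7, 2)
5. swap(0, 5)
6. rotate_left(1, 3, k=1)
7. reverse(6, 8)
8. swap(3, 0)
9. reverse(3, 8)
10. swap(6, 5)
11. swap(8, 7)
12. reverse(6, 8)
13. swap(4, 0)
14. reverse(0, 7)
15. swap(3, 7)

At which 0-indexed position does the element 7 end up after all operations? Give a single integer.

After 1 (rotate_left(3, 7, k=2)): [7, 6, 0, 4, 3, 8, 2, 5, 1]
After 2 (swap(3, 0)): [4, 6, 0, 7, 3, 8, 2, 5, 1]
After 3 (swap(2, 8)): [4, 6, 1, 7, 3, 8, 2, 5, 0]
After 4 (swap(7, 2)): [4, 6, 5, 7, 3, 8, 2, 1, 0]
After 5 (swap(0, 5)): [8, 6, 5, 7, 3, 4, 2, 1, 0]
After 6 (rotate_left(1, 3, k=1)): [8, 5, 7, 6, 3, 4, 2, 1, 0]
After 7 (reverse(6, 8)): [8, 5, 7, 6, 3, 4, 0, 1, 2]
After 8 (swap(3, 0)): [6, 5, 7, 8, 3, 4, 0, 1, 2]
After 9 (reverse(3, 8)): [6, 5, 7, 2, 1, 0, 4, 3, 8]
After 10 (swap(6, 5)): [6, 5, 7, 2, 1, 4, 0, 3, 8]
After 11 (swap(8, 7)): [6, 5, 7, 2, 1, 4, 0, 8, 3]
After 12 (reverse(6, 8)): [6, 5, 7, 2, 1, 4, 3, 8, 0]
After 13 (swap(4, 0)): [1, 5, 7, 2, 6, 4, 3, 8, 0]
After 14 (reverse(0, 7)): [8, 3, 4, 6, 2, 7, 5, 1, 0]
After 15 (swap(3, 7)): [8, 3, 4, 1, 2, 7, 5, 6, 0]

Answer: 5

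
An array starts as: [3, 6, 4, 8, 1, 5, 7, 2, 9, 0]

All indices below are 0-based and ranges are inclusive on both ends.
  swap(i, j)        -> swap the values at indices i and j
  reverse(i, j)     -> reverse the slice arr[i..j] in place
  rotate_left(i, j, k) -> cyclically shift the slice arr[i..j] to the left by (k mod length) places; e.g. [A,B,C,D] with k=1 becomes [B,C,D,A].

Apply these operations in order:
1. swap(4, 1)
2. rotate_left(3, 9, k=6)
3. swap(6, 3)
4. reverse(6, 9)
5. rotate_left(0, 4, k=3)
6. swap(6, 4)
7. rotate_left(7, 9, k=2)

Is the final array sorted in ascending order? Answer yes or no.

After 1 (swap(4, 1)): [3, 1, 4, 8, 6, 5, 7, 2, 9, 0]
After 2 (rotate_left(3, 9, k=6)): [3, 1, 4, 0, 8, 6, 5, 7, 2, 9]
After 3 (swap(6, 3)): [3, 1, 4, 5, 8, 6, 0, 7, 2, 9]
After 4 (reverse(6, 9)): [3, 1, 4, 5, 8, 6, 9, 2, 7, 0]
After 5 (rotate_left(0, 4, k=3)): [5, 8, 3, 1, 4, 6, 9, 2, 7, 0]
After 6 (swap(6, 4)): [5, 8, 3, 1, 9, 6, 4, 2, 7, 0]
After 7 (rotate_left(7, 9, k=2)): [5, 8, 3, 1, 9, 6, 4, 0, 2, 7]

Answer: no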